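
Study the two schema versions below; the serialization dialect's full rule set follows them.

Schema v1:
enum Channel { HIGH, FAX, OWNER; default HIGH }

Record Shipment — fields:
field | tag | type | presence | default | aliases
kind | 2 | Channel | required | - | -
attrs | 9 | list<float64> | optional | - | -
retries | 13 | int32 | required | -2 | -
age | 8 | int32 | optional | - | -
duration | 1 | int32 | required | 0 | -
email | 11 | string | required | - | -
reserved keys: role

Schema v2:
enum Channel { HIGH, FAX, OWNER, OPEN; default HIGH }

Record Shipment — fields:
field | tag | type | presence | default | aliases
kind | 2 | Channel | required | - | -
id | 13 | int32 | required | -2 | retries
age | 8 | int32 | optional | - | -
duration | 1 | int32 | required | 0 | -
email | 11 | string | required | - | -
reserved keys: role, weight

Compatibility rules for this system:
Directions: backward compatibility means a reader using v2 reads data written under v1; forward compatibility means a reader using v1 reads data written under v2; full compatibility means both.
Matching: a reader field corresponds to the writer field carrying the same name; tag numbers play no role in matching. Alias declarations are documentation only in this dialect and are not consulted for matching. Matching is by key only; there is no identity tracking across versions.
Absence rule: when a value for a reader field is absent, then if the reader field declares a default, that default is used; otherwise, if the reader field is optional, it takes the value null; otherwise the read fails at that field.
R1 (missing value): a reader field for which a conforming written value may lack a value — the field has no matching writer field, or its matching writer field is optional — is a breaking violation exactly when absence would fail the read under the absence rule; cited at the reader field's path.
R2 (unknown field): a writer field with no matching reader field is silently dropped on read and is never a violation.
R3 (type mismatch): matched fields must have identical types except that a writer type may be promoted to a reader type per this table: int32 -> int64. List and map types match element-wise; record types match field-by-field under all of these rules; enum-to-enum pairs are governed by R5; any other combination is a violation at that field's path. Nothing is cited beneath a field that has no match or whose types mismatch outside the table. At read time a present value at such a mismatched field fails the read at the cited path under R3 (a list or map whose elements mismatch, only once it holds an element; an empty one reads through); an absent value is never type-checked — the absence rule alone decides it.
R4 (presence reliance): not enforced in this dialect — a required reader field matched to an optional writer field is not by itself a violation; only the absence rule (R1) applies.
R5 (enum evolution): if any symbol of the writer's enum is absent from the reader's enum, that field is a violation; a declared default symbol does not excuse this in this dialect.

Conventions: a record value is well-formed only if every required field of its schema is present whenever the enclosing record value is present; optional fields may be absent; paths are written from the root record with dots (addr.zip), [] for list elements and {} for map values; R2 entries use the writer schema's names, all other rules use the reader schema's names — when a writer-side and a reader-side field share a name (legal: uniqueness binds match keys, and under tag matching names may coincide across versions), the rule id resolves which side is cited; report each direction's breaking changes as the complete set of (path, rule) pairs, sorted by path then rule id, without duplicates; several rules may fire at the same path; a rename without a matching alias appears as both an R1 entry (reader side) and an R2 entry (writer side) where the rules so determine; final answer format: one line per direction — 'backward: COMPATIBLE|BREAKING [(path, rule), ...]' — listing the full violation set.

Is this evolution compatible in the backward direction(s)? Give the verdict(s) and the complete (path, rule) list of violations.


in Shipment below, arrows point writer -> reader
backward analysis of Shipment with v2 as reader and v1 as writer:
  kind: paired with writer kind (Channel -> Channel; writer required)
  id: no writer match
  age: paired with writer age (int32 -> int32; writer optional)
  duration: paired with writer duration (int32 -> int32; writer required)
  email: paired with writer email (string -> string; writer required)
  writer field attrs has no reader counterpart
  writer field retries has no reader counterpart
  nothing fires on Shipment: backward is COMPATIBLE
remaining Shipment differences; none change what is asked:
  renamed field retries to id in record Shipment (alias retries declared on the renamed field) -> fires no rule on Shipment, leaving the asked answer as it is
  removed field attrs from record Shipment -> fires no rule on Shipment, leaving the asked answer as it is
  enum Channel (field kind in record Shipment): symbol OPEN added -> fires only in the forward direction of Shipment, which is not asked here

backward: COMPATIBLE []


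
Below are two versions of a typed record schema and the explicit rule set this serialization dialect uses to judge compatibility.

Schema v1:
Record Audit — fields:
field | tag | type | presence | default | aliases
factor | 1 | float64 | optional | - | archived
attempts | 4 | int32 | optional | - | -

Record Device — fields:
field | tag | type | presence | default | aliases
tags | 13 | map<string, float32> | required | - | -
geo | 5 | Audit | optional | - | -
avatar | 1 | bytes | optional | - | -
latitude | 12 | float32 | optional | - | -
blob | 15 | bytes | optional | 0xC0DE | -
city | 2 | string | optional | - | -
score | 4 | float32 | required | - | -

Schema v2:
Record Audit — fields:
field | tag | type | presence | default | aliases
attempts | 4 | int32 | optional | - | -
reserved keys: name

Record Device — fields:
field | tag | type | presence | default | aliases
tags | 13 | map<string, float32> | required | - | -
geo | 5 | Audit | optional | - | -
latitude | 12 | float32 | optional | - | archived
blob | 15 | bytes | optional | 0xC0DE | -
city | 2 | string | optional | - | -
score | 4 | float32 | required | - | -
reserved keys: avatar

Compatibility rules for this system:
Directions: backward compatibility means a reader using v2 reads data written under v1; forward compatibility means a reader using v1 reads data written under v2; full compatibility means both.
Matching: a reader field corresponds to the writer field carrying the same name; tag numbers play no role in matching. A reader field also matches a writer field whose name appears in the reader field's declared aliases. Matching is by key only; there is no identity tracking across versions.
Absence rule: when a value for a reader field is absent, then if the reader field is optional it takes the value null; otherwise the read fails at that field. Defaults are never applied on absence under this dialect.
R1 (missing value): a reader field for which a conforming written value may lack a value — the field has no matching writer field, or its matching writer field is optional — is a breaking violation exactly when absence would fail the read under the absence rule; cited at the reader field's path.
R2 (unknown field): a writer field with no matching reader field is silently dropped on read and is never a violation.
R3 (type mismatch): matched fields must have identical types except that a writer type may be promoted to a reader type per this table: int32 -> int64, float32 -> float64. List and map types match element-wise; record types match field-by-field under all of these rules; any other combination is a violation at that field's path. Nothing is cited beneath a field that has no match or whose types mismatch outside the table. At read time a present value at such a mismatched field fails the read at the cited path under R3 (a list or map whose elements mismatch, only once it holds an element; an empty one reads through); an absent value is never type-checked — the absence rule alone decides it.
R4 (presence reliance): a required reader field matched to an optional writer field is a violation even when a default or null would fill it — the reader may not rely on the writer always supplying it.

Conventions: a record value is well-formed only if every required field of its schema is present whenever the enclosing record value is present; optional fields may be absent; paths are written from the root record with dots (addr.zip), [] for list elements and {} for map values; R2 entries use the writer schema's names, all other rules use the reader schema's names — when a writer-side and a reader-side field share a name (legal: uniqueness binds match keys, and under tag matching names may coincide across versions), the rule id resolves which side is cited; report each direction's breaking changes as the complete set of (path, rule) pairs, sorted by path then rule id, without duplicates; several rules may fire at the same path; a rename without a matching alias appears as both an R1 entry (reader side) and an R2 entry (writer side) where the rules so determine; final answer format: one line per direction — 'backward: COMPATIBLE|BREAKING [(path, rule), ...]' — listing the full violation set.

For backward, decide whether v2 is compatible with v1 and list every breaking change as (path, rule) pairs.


backward: COMPATIBLE []

each type pair in Device: writer, then reader
backward for Device (reader v2, writer v1):
  tags <- tags (map<string, float32> -> map<string, float32>, writer required)
  geo <- geo (Audit -> Audit, writer optional)
  latitude <- latitude (float32 -> float32, writer optional)
  blob <- blob (bytes -> bytes, writer optional)
  city <- city (string -> string, writer optional)
  score <- score (float32 -> float32, writer required)
  writer avatar: unknown to reader
  geo.attempts <- geo.attempts (int32 -> int32, writer optional)
  writer geo.factor: unknown to reader
  => no violations; backward on Device: COMPATIBLE
the rest of the Device diff is inert for this question:
  removed field avatar from record Device (its key "avatar" joins the reserved list) -> inert for the asked Device verdict: nothing fires
  removed field factor from record Audit -> inert for the asked Device verdict: nothing fires


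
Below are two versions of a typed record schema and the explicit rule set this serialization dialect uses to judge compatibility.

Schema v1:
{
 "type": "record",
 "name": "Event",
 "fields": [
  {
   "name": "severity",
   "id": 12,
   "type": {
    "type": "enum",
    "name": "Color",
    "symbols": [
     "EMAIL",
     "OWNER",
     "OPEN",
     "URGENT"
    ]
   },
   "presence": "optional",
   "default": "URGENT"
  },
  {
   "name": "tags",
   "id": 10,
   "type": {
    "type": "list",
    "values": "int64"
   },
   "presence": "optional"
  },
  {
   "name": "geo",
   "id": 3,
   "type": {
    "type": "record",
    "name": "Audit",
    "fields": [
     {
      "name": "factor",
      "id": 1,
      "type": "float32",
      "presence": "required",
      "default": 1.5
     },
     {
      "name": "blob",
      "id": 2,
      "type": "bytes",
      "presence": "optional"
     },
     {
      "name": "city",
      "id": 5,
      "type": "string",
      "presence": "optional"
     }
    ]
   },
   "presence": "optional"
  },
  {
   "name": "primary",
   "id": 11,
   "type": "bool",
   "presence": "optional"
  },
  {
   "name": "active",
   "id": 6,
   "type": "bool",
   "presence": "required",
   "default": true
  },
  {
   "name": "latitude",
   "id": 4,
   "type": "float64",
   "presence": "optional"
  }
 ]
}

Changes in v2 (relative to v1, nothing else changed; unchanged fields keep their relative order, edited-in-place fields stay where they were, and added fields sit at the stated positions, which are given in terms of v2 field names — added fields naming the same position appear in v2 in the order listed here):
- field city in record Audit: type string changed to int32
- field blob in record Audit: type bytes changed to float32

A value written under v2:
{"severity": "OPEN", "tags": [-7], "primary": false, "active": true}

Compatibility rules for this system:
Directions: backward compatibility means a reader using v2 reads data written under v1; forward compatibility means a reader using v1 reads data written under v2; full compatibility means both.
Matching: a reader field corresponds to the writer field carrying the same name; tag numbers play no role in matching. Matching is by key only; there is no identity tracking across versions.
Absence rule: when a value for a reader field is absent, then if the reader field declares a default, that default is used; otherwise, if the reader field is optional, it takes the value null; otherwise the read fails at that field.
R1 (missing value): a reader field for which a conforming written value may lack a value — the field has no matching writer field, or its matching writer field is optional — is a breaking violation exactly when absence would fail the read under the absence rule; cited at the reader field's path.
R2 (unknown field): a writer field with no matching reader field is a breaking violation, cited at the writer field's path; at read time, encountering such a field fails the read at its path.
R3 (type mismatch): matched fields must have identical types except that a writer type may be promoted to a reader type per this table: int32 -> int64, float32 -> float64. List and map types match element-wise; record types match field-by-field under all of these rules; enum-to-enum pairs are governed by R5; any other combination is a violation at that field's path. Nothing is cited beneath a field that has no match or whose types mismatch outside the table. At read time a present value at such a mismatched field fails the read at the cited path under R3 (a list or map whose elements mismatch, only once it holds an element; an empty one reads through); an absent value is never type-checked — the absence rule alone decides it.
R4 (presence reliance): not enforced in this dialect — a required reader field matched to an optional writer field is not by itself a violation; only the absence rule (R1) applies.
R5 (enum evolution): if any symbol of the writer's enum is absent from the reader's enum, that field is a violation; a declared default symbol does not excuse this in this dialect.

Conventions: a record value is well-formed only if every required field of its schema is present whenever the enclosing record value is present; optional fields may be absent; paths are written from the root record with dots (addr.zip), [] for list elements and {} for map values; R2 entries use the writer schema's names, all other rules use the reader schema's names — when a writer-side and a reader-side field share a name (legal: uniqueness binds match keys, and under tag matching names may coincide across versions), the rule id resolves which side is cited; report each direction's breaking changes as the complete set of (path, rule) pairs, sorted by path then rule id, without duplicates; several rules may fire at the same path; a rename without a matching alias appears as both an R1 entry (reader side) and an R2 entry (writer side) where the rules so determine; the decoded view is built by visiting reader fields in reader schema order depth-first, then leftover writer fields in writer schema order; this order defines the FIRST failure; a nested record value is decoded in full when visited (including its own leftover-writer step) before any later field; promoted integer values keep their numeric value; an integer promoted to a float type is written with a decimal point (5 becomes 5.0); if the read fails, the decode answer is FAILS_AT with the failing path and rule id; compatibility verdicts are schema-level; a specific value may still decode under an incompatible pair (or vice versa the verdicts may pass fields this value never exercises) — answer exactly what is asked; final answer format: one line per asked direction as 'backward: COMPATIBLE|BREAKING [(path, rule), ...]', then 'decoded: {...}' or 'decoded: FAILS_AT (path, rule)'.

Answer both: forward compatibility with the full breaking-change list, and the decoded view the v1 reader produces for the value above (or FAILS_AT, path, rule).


forward: BREAKING [(geo.blob, R3), (geo.city, R3)]; decoded: {"severity": "OPEN", "tags": [-7], "geo": null, "primary": false, "active": true, "latitude": null}

arrows below run writer -> reader for Event
forward on Event — v1 reading data written by v2:
  writer optional, Color -> Color: reader severity maps from writer severity
  writer optional, list<int64> -> list<int64>: reader tags maps from writer tags
  writer optional, Audit -> Audit: reader geo maps from writer geo
  writer optional, bool -> bool: reader primary maps from writer primary
  writer required, bool -> bool: reader active maps from writer active
  writer optional, float64 -> float64: reader latitude maps from writer latitude
  writer required, float32 -> float32: reader geo.factor maps from writer geo.factor
  writer optional, float32 -> bytes: reader geo.blob maps from writer geo.blob
  writer optional, int32 -> string: reader geo.city maps from writer geo.city
  rule R3 violated at geo.blob
  rule R3 violated at geo.city
  => forward: BREAKING (2)
decoding the Event value with the v1 reader:
  severity := "OPEN"
  tags := [-7]
  geo := null (absent, optional -> null)
  primary := false
  active := true
  latitude := null (absent, optional -> null)
  => decoded: {"severity": "OPEN", "tags": [-7], "geo": null, "primary": false, "active": true, "latitude": null}


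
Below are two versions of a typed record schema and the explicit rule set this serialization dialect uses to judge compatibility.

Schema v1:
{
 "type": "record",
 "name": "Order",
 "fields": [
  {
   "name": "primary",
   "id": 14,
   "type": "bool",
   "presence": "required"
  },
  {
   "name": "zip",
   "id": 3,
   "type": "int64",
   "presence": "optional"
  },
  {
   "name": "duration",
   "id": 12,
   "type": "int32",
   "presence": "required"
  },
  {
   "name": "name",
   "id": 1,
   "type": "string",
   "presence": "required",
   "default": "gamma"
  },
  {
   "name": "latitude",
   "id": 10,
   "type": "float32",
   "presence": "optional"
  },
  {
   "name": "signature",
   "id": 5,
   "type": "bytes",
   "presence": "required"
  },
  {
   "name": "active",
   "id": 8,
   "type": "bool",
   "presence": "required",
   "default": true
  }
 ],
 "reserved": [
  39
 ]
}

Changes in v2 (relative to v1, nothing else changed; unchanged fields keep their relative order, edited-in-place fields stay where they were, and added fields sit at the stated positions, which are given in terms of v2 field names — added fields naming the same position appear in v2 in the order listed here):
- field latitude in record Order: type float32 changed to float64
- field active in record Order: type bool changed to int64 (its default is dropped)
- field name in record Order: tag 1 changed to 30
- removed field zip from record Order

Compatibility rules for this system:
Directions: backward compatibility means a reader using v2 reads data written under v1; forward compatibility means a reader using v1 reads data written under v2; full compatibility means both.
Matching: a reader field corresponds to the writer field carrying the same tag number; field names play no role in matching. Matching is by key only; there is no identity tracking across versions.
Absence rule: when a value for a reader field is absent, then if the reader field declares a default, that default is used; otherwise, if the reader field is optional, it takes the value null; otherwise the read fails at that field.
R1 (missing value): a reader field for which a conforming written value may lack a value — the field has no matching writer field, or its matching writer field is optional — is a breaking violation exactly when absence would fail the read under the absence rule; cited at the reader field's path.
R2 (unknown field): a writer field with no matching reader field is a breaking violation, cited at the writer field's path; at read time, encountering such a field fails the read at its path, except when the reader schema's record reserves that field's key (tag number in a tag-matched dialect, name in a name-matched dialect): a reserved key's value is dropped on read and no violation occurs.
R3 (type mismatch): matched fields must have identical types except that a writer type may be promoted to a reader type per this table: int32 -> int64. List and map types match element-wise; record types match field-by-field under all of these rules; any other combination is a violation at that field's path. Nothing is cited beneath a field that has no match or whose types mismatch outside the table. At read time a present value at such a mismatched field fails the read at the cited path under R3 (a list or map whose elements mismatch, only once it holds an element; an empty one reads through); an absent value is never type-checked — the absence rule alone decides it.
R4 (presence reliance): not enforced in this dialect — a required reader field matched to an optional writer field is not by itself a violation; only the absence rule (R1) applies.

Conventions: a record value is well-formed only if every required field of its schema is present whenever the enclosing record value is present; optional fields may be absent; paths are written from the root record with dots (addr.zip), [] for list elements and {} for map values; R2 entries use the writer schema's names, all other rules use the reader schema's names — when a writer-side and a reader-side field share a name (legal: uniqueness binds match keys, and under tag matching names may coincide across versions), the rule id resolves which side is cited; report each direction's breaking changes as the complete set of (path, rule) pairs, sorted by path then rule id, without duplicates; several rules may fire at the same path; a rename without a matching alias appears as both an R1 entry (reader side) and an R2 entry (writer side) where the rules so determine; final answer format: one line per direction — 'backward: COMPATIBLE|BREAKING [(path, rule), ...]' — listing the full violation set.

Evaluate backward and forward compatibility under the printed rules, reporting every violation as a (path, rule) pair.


the writer's type comes first in each Order pair
backward on Order — v2 reading data written by v1:
  primary: bool -> bool, writer required; from primary
  duration: int32 -> int32, writer required; from duration
  name has no writer counterpart
  latitude: float32 -> float64, writer optional; from latitude
  signature: bytes -> bytes, writer required; from signature
  active: bool -> int64, writer required; from active
  writer zip: unknown to reader
  writer name: unknown to reader
  breaking: (active, R3)
  breaking: (latitude, R3)
  breaking: (name, R2)
  breaking: (zip, R2)
  backward on Order therefore BREAKING (4)
forward on Order — v1 reading data written by v2:
  primary: bool -> bool, writer required; from primary
  zip has no writer counterpart
  duration: int32 -> int32, writer required; from duration
  name has no writer counterpart
  latitude: float64 -> float32, writer optional; from latitude
  signature: bytes -> bytes, writer required; from signature
  active: int64 -> bool, writer required; from active
  writer name: unknown to reader
  breaking: (active, R3)
  breaking: (latitude, R3)
  breaking: (name, R2)
  forward on Order therefore BREAKING (3)

backward: BREAKING [(active, R3), (latitude, R3), (name, R2), (zip, R2)]; forward: BREAKING [(active, R3), (latitude, R3), (name, R2)]


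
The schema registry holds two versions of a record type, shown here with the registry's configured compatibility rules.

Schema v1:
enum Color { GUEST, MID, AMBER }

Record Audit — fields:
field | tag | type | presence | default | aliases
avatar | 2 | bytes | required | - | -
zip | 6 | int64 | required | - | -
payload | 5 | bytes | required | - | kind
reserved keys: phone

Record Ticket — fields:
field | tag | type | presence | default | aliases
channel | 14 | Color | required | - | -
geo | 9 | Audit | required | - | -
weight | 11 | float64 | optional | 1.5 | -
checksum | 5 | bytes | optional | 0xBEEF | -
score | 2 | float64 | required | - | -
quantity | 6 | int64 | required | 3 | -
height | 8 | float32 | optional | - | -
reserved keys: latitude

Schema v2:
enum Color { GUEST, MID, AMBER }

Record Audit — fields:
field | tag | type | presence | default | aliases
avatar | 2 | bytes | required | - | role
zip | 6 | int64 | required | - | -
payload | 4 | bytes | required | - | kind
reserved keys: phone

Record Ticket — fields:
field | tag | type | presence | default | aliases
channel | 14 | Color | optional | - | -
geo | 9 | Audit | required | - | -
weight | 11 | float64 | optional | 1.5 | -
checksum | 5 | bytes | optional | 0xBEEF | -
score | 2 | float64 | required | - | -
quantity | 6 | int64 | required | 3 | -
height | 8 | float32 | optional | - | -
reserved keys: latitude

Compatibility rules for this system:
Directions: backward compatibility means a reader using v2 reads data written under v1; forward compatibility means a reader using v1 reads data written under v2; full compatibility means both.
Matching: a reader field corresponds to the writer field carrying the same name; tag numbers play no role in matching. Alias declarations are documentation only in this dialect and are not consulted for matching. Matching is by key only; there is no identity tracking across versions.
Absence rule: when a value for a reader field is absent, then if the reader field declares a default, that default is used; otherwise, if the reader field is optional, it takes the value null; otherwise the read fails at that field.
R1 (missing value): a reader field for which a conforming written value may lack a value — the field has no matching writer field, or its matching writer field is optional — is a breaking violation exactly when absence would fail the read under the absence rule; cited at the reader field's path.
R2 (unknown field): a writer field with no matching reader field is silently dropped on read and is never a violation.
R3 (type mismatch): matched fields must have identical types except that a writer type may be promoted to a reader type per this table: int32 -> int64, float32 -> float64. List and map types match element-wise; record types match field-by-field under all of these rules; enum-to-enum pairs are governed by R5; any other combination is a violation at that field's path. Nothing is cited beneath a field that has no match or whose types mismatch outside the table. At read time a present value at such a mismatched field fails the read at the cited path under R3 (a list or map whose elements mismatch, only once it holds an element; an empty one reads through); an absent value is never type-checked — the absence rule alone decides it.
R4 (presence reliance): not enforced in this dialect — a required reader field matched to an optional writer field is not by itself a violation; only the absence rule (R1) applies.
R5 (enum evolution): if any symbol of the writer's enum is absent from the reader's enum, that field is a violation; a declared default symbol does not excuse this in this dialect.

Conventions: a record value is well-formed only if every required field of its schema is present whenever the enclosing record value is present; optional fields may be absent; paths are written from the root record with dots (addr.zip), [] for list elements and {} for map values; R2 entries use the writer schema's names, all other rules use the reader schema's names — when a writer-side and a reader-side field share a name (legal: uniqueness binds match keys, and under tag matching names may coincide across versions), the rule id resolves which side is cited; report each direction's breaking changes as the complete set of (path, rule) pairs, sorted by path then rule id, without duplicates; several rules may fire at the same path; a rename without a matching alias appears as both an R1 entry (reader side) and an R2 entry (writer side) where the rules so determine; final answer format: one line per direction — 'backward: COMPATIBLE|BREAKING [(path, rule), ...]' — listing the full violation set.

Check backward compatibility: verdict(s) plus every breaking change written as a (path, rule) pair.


backward: COMPATIBLE []

in Ticket below, arrows point writer -> reader
backward for Ticket (reader v2, writer v1):
  channel: paired with writer channel (Color -> Color; writer required)
  geo: paired with writer geo (Audit -> Audit; writer required)
  weight: paired with writer weight (float64 -> float64; writer optional)
  checksum: paired with writer checksum (bytes -> bytes; writer optional)
  score: paired with writer score (float64 -> float64; writer required)
  quantity: paired with writer quantity (int64 -> int64; writer required)
  height: paired with writer height (float32 -> float32; writer optional)
  geo.avatar: paired with writer geo.avatar (bytes -> bytes; writer required)
  geo.zip: paired with writer geo.zip (int64 -> int64; writer required)
  geo.payload: paired with writer geo.payload (bytes -> bytes; writer required)
  nothing fires on Ticket: backward is COMPATIBLE
ruling out the remaining Ticket differences:
  field channel in record Ticket: required changed to optional -> matters only for Ticket's forward compatibility — outside the asked direction
  field payload in record Audit: tag 5 changed to 4 -> no rule fires on it in Ticket's dialect; the asked verdict holds


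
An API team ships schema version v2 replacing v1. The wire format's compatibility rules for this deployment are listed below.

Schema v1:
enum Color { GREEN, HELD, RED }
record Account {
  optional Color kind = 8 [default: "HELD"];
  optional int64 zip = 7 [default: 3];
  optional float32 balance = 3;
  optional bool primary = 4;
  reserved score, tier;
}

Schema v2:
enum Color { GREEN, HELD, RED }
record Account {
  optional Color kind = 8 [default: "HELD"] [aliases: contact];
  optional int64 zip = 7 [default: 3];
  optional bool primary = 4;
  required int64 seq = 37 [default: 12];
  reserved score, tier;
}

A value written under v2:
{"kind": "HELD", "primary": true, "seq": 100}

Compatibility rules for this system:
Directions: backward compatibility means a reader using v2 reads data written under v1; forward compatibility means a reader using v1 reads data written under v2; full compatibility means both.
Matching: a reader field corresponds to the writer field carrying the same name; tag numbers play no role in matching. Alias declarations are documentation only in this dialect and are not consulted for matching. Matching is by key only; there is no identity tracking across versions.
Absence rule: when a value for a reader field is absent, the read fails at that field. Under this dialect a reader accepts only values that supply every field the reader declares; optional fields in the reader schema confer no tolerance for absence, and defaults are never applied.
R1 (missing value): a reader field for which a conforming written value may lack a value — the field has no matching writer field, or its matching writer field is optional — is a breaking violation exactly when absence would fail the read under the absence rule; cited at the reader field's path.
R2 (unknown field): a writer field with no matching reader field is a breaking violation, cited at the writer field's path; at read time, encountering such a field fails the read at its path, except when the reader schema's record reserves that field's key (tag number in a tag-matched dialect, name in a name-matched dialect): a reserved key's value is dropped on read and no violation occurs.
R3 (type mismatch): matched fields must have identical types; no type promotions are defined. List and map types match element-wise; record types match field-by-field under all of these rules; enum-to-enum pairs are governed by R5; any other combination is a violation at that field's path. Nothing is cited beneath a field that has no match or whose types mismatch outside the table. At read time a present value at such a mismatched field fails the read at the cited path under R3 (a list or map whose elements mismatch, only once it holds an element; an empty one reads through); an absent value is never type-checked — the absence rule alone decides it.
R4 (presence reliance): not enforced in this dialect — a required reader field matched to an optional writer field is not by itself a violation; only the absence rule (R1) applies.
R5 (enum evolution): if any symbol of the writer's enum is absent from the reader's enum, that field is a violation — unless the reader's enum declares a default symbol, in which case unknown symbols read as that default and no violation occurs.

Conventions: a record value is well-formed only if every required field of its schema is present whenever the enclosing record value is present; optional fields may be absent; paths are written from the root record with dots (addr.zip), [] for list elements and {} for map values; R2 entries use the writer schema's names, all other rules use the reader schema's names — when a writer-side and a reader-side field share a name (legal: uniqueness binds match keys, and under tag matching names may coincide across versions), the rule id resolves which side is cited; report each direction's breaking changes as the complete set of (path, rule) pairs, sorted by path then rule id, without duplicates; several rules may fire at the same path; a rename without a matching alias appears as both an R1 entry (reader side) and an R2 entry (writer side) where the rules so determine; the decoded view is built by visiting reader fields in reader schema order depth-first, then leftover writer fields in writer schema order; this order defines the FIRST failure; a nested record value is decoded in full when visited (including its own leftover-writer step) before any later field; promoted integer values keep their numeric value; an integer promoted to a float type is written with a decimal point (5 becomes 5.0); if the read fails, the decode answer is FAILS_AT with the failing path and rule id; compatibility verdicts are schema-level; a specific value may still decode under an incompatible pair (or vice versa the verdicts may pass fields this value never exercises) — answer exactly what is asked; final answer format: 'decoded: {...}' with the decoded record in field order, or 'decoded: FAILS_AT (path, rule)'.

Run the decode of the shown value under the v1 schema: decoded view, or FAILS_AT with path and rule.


decoded: FAILS_AT (zip, R1)

arrows below run writer -> reader for Account
decode walk for Account under reader schema v1:
  kind := "HELD"
  read fails at zip under R1 (no fill)
  => FAILS_AT (zip, R1)
the other Account changes do not affect what is asked:
  removed field balance from record Account -> matters for Account compatibility verdicts, not for this value's decode
  added field seq to record Account: required int64, tag 37, default 12 (in v2 it sits last) -> matters for Account compatibility verdicts, not for this value's decode


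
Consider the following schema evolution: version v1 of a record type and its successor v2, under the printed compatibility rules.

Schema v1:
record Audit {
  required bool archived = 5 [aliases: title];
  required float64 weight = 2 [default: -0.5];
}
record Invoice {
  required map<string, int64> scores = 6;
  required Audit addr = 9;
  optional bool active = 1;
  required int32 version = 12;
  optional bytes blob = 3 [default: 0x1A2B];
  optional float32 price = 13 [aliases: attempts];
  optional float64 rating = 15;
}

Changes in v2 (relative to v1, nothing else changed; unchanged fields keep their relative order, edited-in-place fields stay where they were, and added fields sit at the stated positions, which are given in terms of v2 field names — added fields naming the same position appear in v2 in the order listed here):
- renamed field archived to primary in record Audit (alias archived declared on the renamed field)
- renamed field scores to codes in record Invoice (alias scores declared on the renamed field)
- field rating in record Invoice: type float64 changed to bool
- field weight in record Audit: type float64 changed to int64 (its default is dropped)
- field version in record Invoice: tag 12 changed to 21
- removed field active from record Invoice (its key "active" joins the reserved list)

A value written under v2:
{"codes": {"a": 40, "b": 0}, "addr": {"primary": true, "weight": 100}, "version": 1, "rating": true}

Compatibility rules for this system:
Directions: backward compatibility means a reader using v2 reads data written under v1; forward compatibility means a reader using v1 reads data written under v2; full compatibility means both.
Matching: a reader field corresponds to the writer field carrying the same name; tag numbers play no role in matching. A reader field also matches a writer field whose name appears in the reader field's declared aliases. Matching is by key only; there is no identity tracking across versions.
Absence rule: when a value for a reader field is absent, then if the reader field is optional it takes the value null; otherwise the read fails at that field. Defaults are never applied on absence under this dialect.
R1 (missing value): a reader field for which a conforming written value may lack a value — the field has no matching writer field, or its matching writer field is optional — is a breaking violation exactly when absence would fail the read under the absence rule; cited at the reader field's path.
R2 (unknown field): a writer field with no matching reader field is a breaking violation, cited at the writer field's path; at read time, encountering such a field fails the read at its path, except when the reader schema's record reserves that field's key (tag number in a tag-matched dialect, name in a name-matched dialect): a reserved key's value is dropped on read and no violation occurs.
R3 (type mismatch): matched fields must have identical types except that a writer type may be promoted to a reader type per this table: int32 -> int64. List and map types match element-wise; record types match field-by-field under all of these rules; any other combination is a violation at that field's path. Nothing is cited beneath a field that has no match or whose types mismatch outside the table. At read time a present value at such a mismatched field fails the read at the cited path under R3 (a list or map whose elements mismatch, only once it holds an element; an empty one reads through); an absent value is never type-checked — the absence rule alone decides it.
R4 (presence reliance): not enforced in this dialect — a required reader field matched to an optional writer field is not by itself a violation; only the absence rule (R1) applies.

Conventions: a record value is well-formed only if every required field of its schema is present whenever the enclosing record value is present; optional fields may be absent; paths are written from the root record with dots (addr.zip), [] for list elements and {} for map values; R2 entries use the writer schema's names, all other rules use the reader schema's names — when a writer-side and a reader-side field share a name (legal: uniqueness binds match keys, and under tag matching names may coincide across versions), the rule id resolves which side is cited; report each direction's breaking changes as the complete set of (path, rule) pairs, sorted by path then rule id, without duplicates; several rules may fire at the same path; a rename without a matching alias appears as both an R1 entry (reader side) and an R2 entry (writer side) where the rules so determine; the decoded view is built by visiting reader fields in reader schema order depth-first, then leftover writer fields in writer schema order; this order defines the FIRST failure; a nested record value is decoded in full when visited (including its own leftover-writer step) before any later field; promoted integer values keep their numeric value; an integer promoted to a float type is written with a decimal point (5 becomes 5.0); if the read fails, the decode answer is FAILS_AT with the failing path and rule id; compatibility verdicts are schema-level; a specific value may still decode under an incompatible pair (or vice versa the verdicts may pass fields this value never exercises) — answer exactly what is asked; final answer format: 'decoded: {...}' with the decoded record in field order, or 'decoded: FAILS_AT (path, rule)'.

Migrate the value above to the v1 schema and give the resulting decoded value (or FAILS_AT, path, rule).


arrows below run writer -> reader for Invoice
migrating the Invoice value to v1:
  read fails at scores under R1 (no fill)
  => FAILS_AT (scores, R1)
checking off the Invoice differences that do not matter here:
  renamed field archived to primary in record Audit (alias archived declared on the renamed field) -> schema-level compatibility only; this Invoice value's decode is unchanged
  field rating in record Invoice: type float64 changed to bool -> schema-level compatibility only; this Invoice value's decode is unchanged
  field weight in record Audit: type float64 changed to int64 (its default is dropped) -> schema-level compatibility only; this Invoice value's decode is unchanged
  field version in record Invoice: tag 12 changed to 21 -> no rule fires on it and the decoded Invoice view is identical with or without it
  removed field active from record Invoice (its key "active" joins the reserved list) -> no rule fires on it and the decoded Invoice view is identical with or without it

decoded: FAILS_AT (scores, R1)
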